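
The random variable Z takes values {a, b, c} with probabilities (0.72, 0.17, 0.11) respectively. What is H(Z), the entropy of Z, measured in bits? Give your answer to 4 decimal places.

H(Z) = −Σ p·log₂ p.
  −(0.72)·log₂(0.72) = 0.34123
  −(0.17)·log₂(0.17) = 0.43459
  −(0.11)·log₂(0.11) = 0.35029
Sum: 0.34123 + 0.43459 + 0.35029 = 1.1261 bits.

1.1261 bits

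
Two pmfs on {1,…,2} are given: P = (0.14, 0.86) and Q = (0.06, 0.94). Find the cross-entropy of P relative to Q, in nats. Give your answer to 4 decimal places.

H(P,Q) = −Σ p·ln q.
  −0.14·ln(0.06) = 0.39388
  −0.86·ln(0.94) = 0.05321
H(P,Q) = 0.4471 nats.

0.4471 nats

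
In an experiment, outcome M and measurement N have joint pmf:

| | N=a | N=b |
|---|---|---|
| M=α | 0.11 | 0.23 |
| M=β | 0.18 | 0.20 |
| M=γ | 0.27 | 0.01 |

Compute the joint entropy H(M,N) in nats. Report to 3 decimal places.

1.611 nats

H(M,N) = −Σ p(x,y)·ln p(x,y) over all 6 cells.
  cell (α,a): −0.11·ln0.11 = 0.2428
  cell (α,b): −0.23·ln0.23 = 0.3380
  cell (β,a): −0.18·ln0.18 = 0.3087
  cell (β,b): −0.20·ln0.20 = 0.3219
  cell (γ,a): −0.27·ln0.27 = 0.3535
  cell (γ,b): −0.01·ln0.01 = 0.0461
Sum = 1.611 nats.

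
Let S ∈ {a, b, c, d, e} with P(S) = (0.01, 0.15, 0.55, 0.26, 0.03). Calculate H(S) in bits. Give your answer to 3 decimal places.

H(S) = −Σ p·log₂ p.
  −(0.01)·log₂(0.01) = 0.0664
  −(0.15)·log₂(0.15) = 0.4105
  −(0.55)·log₂(0.55) = 0.4744
  −(0.26)·log₂(0.26) = 0.5053
  −(0.03)·log₂(0.03) = 0.1518
Sum: 0.0664 + 0.4105 + 0.4744 + 0.5053 + 0.1518 = 1.608 bits.

1.608 bits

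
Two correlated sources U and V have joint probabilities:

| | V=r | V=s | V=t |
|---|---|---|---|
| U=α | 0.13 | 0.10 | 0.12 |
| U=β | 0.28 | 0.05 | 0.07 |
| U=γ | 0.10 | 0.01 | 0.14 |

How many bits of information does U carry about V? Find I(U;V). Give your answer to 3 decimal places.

Marginals: p(U) = (0.3500, 0.4000, 0.2500), p(V) = (0.5100, 0.1600, 0.3300).
I(U;V) = Σ p(x,y)·log₂[p(x,y)/(p(x)p(y))].
  (α,r): 0.13·log₂(0.7283) = -0.0595
  (α,s): 0.10·log₂(1.7857) = 0.0837
  (α,t): 0.12·log₂(1.0390) = 0.0066
  (β,r): 0.28·log₂(1.3725) = 0.1279
  (β,s): 0.05·log₂(0.7812) = -0.0178
  (β,t): 0.07·log₂(0.5303) = -0.0641
  (γ,r): 0.10·log₂(0.7843) = -0.0350
  (γ,s): 0.01·log₂(0.2500) = -0.0200
  (γ,t): 0.14·log₂(1.6970) = 0.1068
Sum = 0.129 bits.

0.129 bits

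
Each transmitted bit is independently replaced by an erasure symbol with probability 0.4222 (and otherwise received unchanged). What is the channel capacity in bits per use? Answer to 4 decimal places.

0.5778 bits

Binary erasure channel: capacity C = 1 − ε.
C = 1 − 0.4222 = 0.5778 bits per channel use.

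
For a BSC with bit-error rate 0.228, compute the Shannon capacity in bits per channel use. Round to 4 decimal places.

Binary symmetric channel: C = 1 − h₂(ε) where h₂ is the binary entropy function.
h₂(0.228) = −0.228·log₂0.228 − 0.772·log₂0.772 = 0.7745.
C = 1 − 0.7745 = 0.2255 bits per channel use.

0.2255 bits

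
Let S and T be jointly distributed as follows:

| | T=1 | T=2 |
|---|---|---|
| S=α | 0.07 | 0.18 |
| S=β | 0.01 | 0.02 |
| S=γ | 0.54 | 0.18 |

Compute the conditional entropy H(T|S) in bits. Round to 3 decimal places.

Chain rule: H(T|S) = H(S,T) − H(S).
Marginals: p(S) = (0.2500, 0.0300, 0.7200), p(T) = (0.6200, 0.3800).
H(S,T) = 1.8185 bits; H(S) = 0.9930 bits.
H(T|S) = 1.8185 − 0.9930 = 0.826 bits.

0.826 bits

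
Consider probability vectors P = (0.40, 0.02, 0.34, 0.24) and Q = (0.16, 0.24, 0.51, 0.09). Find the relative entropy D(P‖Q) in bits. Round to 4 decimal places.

0.5978 bits

D(P‖Q) = Σ p·log₂(p/q).
  0.40·log₂(0.40/0.16) = 0.52877
  0.02·log₂(0.02/0.24) = -0.07170
  0.34·log₂(0.34/0.51) = -0.19889
  0.24·log₂(0.24/0.09) = 0.33961
D(P‖Q) = 0.5978 bits.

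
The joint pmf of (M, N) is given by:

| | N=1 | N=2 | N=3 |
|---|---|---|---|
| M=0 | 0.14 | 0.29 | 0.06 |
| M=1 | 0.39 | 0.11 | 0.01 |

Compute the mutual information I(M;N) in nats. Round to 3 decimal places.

Marginals: p(M) = (0.4900, 0.5100), p(N) = (0.5300, 0.4000, 0.0700).
I(M;N) = Σ p(x,y)·ln[p(x,y)/(p(x)p(y))].
  (0,1): 0.14·ln(0.5391) = -0.0865
  (0,2): 0.29·ln(1.4796) = 0.1136
  (0,3): 0.06·ln(1.7493) = 0.0336
  (1,1): 0.39·ln(1.4428) = 0.1430
  (1,2): 0.11·ln(0.5392) = -0.0679
  (1,3): 0.01·ln(0.2801) = -0.0127
Sum = 0.123 nats.

0.123 nats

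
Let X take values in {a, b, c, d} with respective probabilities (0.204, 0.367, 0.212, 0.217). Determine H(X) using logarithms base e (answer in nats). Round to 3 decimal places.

1.353 nats

H(X) = −Σ p·ln p.
  −(0.204)·ln(0.204) = 0.3243
  −(0.367)·ln(0.367) = 0.3679
  −(0.212)·ln(0.212) = 0.3288
  −(0.217)·ln(0.217) = 0.3315
Sum: 0.3243 + 0.3679 + 0.3288 + 0.3315 = 1.353 nats.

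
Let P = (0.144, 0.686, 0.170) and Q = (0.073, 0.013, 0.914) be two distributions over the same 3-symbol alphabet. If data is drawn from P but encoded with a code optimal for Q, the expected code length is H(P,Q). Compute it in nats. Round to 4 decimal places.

3.3713 nats

H(P,Q) = −Σ p·ln q.
  −0.144·ln(0.073) = 0.37689
  −0.686·ln(0.013) = 2.97916
  −0.170·ln(0.914) = 0.01529
H(P,Q) = 3.3713 nats.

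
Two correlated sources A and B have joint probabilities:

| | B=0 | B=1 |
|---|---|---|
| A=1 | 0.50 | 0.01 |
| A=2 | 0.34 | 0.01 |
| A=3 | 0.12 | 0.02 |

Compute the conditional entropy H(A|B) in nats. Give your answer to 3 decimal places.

Marginals: p(A) = (0.5100, 0.3500, 0.1400), p(B) = (0.9600, 0.0400).
H(A|B) = Σ p(B) · H(A|B=·).
  B=0: p=0.9600, H(A|B=0) = 0.9673
  B=1: p=0.0400, H(A|B=1) = 1.0397
Weighted sum = 0.970 nats.

0.970 nats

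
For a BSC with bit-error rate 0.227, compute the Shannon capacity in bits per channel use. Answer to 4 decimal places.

Binary symmetric channel: C = 1 − h₂(ε) where h₂ is the binary entropy function.
h₂(0.227) = −0.227·log₂0.227 − 0.773·log₂0.773 = 0.7727.
C = 1 − 0.7727 = 0.2273 bits per channel use.

0.2273 bits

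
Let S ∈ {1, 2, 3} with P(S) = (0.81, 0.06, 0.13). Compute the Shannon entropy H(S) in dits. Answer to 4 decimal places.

H(S) = −Σ p·log₁₀ p.
  −(0.81)·log₁₀(0.81) = 0.07413
  −(0.06)·log₁₀(0.06) = 0.07331
  −(0.13)·log₁₀(0.13) = 0.11519
Sum: 0.07413 + 0.07331 + 0.11519 = 0.2626 dits.

0.2626 dits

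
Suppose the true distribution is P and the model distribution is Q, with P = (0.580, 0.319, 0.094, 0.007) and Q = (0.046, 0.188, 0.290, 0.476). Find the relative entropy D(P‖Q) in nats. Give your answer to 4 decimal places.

D(P‖Q) = Σ p·ln(p/q).
  0.580·ln(0.580/0.046) = 1.46994
  0.319·ln(0.319/0.188) = 0.16867
  0.094·ln(0.094/0.290) = -0.10590
  0.007·ln(0.007/0.476) = -0.02954
D(P‖Q) = 1.5032 nats.

1.5032 nats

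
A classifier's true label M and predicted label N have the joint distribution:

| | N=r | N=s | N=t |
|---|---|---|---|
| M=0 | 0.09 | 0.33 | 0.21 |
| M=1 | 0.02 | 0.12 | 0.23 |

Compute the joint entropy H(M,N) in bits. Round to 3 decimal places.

H(M,N) = −Σ p(x,y)·log₂ p(x,y) over all 6 cells.
  cell (0,r): −0.09·log₂0.09 = 0.3127
  cell (0,s): −0.33·log₂0.33 = 0.5278
  cell (0,t): −0.21·log₂0.21 = 0.4728
  cell (1,r): −0.02·log₂0.02 = 0.1129
  cell (1,s): −0.12·log₂0.12 = 0.3671
  cell (1,t): −0.23·log₂0.23 = 0.4877
Sum = 2.281 bits.

2.281 bits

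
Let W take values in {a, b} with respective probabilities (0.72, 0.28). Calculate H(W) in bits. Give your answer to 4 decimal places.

0.8555 bits

H(W) = −Σ p·log₂ p.
  −(0.72)·log₂(0.72) = 0.34123
  −(0.28)·log₂(0.28) = 0.51422
Sum: 0.34123 + 0.51422 = 0.8555 bits.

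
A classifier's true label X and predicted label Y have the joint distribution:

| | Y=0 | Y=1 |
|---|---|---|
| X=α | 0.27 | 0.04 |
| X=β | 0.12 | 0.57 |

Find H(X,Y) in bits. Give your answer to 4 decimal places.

H(X,Y) = −Σ p(x,y)·log₂ p(x,y) over all 4 cells.
  cell (α,0): −0.27·log₂0.27 = 0.51002
  cell (α,1): −0.04·log₂0.04 = 0.18575
  cell (β,0): −0.12·log₂0.12 = 0.36707
  cell (β,1): −0.57·log₂0.57 = 0.46225
Sum = 1.5251 bits.

1.5251 bits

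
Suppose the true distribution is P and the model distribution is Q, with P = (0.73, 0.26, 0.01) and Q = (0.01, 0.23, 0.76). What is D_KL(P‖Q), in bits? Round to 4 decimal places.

D(P‖Q) = Σ p·log₂(p/q).
  0.73·log₂(0.73/0.01) = 4.51857
  0.26·log₂(0.26/0.23) = 0.04599
  0.01·log₂(0.01/0.76) = -0.06248
D(P‖Q) = 4.5021 bits.

4.5021 bits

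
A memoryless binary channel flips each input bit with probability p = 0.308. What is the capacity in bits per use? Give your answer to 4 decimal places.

Binary symmetric channel: C = 1 − h₂(ε) where h₂ is the binary entropy function.
h₂(0.308) = −0.308·log₂0.308 − 0.692·log₂0.692 = 0.8909.
C = 1 − 0.8909 = 0.1091 bits per channel use.

0.1091 bits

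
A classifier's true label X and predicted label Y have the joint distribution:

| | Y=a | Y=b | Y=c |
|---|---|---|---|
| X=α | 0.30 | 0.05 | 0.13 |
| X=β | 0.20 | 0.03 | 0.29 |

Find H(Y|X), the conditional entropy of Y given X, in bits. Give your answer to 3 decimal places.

1.255 bits

Marginals: p(X) = (0.4800, 0.5200), p(Y) = (0.5000, 0.0800, 0.4200).
H(Y|X) = Σ p(X) · H(Y|X=·).
  X=α: p=0.4800, H(Y|X=α) = 1.2741
  X=β: p=0.5200, H(Y|X=β) = 1.2375
Weighted sum = 1.255 bits.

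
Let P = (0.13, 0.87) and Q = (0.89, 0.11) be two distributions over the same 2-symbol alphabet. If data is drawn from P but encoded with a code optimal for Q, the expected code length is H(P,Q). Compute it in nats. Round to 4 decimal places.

H(P,Q) = −Σ p·ln q.
  −0.13·ln(0.89) = 0.01515
  −0.87·ln(0.11) = 1.92033
H(P,Q) = 1.9355 nats.

1.9355 nats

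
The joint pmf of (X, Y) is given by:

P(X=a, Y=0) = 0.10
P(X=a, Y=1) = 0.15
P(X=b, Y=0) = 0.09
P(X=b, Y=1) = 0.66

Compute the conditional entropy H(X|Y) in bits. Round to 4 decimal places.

0.7496 bits

Marginals: p(X) = (0.2500, 0.7500), p(Y) = (0.1900, 0.8100).
H(X|Y) = Σ p(Y) · H(X|Y=·).
  Y=0: p=0.1900, H(X|Y=0) = 0.9980
  Y=1: p=0.8100, H(X|Y=1) = 0.6913
Weighted sum = 0.7496 bits.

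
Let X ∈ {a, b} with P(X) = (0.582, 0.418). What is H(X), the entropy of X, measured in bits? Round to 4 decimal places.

0.9805 bits

H(X) = −Σ p·log₂ p.
  −(0.582)·log₂(0.582) = 0.45449
  −(0.418)·log₂(0.418) = 0.52602
Sum: 0.45449 + 0.52602 = 0.9805 bits.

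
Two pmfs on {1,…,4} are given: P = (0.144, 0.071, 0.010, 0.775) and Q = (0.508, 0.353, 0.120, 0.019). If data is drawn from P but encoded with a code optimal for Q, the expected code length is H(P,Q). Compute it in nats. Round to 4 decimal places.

H(P,Q) = −Σ p·ln q.
  −0.144·ln(0.508) = 0.09753
  −0.071·ln(0.353) = 0.07393
  −0.010·ln(0.120) = 0.02120
  −0.775·ln(0.019) = 3.07157
H(P,Q) = 3.2642 nats.

3.2642 nats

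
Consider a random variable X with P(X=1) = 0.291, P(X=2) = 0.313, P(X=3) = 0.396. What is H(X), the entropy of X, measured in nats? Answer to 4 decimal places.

1.0896 nats

H(X) = −Σ p·ln p.
  −(0.291)·ln(0.291) = 0.35922
  −(0.313)·ln(0.313) = 0.36357
  −(0.396)·ln(0.396) = 0.36683
Sum: 0.35922 + 0.36357 + 0.36683 = 1.0896 nats.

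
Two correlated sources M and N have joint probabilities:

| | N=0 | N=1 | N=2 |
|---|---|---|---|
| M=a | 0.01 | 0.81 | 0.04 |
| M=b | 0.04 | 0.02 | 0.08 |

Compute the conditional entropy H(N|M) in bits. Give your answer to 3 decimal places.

0.504 bits

Chain rule: H(N|M) = H(M,N) − H(M).
Marginals: p(M) = (0.8600, 0.1400), p(N) = (0.0500, 0.8300, 0.1200).
H(M,N) = 1.0886 bits; H(M) = 0.5842 bits.
H(N|M) = 1.0886 − 0.5842 = 0.504 bits.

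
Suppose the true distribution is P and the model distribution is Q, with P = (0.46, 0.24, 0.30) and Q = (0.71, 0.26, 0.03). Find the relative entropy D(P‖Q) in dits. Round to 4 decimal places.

D(P‖Q) = Σ p·log₁₀(p/q).
  0.46·log₁₀(0.46/0.71) = -0.08671
  0.24·log₁₀(0.24/0.26) = -0.00834
  0.30·log₁₀(0.30/0.03) = 0.30000
D(P‖Q) = 0.2049 dits.

0.2049 dits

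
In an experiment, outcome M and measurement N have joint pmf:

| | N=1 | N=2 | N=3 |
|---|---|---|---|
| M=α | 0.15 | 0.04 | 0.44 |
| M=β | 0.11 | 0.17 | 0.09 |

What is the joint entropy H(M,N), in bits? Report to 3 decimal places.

H(M,N) = −Σ p(x,y)·log₂ p(x,y) over all 6 cells.
  cell (α,1): −0.15·log₂0.15 = 0.4105
  cell (α,2): −0.04·log₂0.04 = 0.1858
  cell (α,3): −0.44·log₂0.44 = 0.5211
  cell (β,1): −0.11·log₂0.11 = 0.3503
  cell (β,2): −0.17·log₂0.17 = 0.4346
  cell (β,3): −0.09·log₂0.09 = 0.3127
Sum = 2.215 bits.

2.215 bits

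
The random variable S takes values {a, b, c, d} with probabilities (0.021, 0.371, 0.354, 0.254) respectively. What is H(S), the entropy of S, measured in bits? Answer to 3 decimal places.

H(S) = −Σ p·log₂ p.
  −(0.021)·log₂(0.021) = 0.1170
  −(0.371)·log₂(0.371) = 0.5307
  −(0.354)·log₂(0.354) = 0.5304
  −(0.254)·log₂(0.254) = 0.5022
Sum: 0.1170 + 0.5307 + 0.5304 + 0.5022 = 1.680 bits.

1.680 bits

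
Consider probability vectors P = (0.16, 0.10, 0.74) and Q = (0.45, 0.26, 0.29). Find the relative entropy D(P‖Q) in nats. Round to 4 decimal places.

D(P‖Q) = Σ p·ln(p/q).
  0.16·ln(0.16/0.45) = -0.16545
  0.10·ln(0.10/0.26) = -0.09555
  0.74·ln(0.74/0.29) = 0.69321
D(P‖Q) = 0.4322 nats.

0.4322 nats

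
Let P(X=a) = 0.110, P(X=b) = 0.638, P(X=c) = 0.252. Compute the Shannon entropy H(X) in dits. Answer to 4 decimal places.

0.3808 dits

H(X) = −Σ p·log₁₀ p.
  −(0.110)·log₁₀(0.110) = 0.10545
  −(0.638)·log₁₀(0.638) = 0.12452
  −(0.252)·log₁₀(0.252) = 0.15085
Sum: 0.10545 + 0.12452 + 0.15085 = 0.3808 dits.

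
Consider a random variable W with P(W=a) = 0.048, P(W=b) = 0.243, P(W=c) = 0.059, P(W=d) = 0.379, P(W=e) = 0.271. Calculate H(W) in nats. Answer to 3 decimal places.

H(W) = −Σ p·ln p.
  −(0.048)·ln(0.048) = 0.1458
  −(0.243)·ln(0.243) = 0.3438
  −(0.059)·ln(0.059) = 0.1670
  −(0.379)·ln(0.379) = 0.3677
  −(0.271)·ln(0.271) = 0.3538
Sum: 0.1458 + 0.3438 + 0.1670 + 0.3677 + 0.3538 = 1.378 nats.

1.378 nats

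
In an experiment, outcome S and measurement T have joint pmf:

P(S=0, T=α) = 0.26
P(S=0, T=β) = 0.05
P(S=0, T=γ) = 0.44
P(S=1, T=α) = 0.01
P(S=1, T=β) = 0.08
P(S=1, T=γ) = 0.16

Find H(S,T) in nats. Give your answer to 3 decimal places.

H(S,T) = −Σ p(x,y)·ln p(x,y) over all 6 cells.
  cell (0,α): −0.26·ln0.26 = 0.3502
  cell (0,β): −0.05·ln0.05 = 0.1498
  cell (0,γ): −0.44·ln0.44 = 0.3612
  cell (1,α): −0.01·ln0.01 = 0.0461
  cell (1,β): −0.08·ln0.08 = 0.2021
  cell (1,γ): −0.16·ln0.16 = 0.2932
Sum = 1.403 nats.

1.403 nats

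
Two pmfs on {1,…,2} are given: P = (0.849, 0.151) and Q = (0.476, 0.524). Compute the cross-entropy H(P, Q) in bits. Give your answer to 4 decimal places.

1.0500 bits

H(P,Q) = −Σ p·log₂ q.
  −0.849·log₂(0.476) = 0.90925
  −0.151·log₂(0.524) = 0.14079
H(P,Q) = 1.0500 bits.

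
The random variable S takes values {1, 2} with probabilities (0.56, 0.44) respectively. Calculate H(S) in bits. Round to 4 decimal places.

H(S) = −Σ p·log₂ p.
  −(0.56)·log₂(0.56) = 0.46844
  −(0.44)·log₂(0.44) = 0.52115
Sum: 0.46844 + 0.52115 = 0.9896 bits.

0.9896 bits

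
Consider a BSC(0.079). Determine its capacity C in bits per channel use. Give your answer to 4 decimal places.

0.6014 bits

Binary symmetric channel: C = 1 − h₂(ε) where h₂ is the binary entropy function.
h₂(0.079) = −0.079·log₂0.079 − 0.921·log₂0.921 = 0.3986.
C = 1 − 0.3986 = 0.6014 bits per channel use.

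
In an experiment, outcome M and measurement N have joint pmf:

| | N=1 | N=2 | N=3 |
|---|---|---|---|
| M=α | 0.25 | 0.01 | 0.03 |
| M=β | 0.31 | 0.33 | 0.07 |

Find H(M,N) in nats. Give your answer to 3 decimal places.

1.413 nats

H(M,N) = −Σ p(x,y)·ln p(x,y) over all 6 cells.
  cell (α,1): −0.25·ln0.25 = 0.3466
  cell (α,2): −0.01·ln0.01 = 0.0461
  cell (α,3): −0.03·ln0.03 = 0.1052
  cell (β,1): −0.31·ln0.31 = 0.3631
  cell (β,2): −0.33·ln0.33 = 0.3659
  cell (β,3): −0.07·ln0.07 = 0.1861
Sum = 1.413 nats.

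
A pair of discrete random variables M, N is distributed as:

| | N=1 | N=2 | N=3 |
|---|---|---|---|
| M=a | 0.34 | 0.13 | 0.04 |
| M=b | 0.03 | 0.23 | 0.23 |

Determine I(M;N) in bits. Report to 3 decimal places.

Marginals: p(M) = (0.5100, 0.4900), p(N) = (0.3700, 0.3600, 0.2700).
I(M;N) = Σ p(x,y)·log₂[p(x,y)/(p(x)p(y))].
  (a,1): 0.34·log₂(1.8018) = 0.2888
  (a,2): 0.13·log₂(0.7081) = -0.0647
  (a,3): 0.04·log₂(0.2905) = -0.0713
  (b,1): 0.03·log₂(0.1655) = -0.0779
  (b,2): 0.23·log₂(1.3039) = 0.0880
  (b,3): 0.23·log₂(1.7385) = 0.1835
Sum = 0.346 bits.

0.346 bits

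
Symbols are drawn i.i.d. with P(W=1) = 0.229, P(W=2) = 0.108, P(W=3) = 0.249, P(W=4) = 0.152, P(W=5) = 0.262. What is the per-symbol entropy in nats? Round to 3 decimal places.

1.561 nats

H(W) = −Σ p·ln p.
  −(0.229)·ln(0.229) = 0.3376
  −(0.108)·ln(0.108) = 0.2404
  −(0.249)·ln(0.249) = 0.3462
  −(0.152)·ln(0.152) = 0.2863
  −(0.262)·ln(0.262) = 0.3509
Sum: 0.3376 + 0.2404 + 0.3462 + 0.2863 + 0.3509 = 1.561 nats.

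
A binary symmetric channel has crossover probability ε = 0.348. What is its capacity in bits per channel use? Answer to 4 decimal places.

Binary symmetric channel: C = 1 − h₂(ε) where h₂ is the binary entropy function.
h₂(0.348) = −0.348·log₂0.348 − 0.652·log₂0.652 = 0.9323.
C = 1 − 0.9323 = 0.0677 bits per channel use.

0.0677 bits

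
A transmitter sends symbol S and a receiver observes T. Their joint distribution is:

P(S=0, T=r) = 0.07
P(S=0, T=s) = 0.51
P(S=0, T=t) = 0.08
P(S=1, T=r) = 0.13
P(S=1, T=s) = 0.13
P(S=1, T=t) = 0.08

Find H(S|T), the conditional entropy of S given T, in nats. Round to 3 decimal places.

Chain rule: H(S|T) = H(S,T) − H(T).
Marginals: p(S) = (0.6600, 0.3400), p(T) = (0.2000, 0.6400, 0.1600).
H(S,T) = 1.4641 nats; H(T) = 0.9007 nats.
H(S|T) = 1.4641 − 0.9007 = 0.563 nats.

0.563 nats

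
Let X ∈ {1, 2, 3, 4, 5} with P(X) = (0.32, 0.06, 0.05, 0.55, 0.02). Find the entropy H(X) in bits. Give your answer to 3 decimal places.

1.573 bits

H(X) = −Σ p·log₂ p.
  −(0.32)·log₂(0.32) = 0.5260
  −(0.06)·log₂(0.06) = 0.2435
  −(0.05)·log₂(0.05) = 0.2161
  −(0.55)·log₂(0.55) = 0.4744
  −(0.02)·log₂(0.02) = 0.1129
Sum: 0.5260 + 0.2435 + 0.2161 + 0.4744 + 0.1129 = 1.573 bits.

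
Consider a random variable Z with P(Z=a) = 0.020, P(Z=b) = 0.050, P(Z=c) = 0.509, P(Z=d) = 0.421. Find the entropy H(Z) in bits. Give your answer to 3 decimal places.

H(Z) = −Σ p·log₂ p.
  −(0.020)·log₂(0.020) = 0.1129
  −(0.050)·log₂(0.050) = 0.2161
  −(0.509)·log₂(0.509) = 0.4959
  −(0.421)·log₂(0.421) = 0.5255
Sum: 0.1129 + 0.2161 + 0.4959 + 0.5255 = 1.350 bits.

1.350 bits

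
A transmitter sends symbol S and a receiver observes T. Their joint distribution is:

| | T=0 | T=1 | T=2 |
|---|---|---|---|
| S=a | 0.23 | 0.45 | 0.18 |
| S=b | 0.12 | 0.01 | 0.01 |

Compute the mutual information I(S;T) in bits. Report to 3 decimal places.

Marginals: p(S) = (0.8600, 0.1400), p(T) = (0.3500, 0.4600, 0.1900).
I(S;T) = H(S) + H(T) − H(S,T).
H(S) = 0.5842, H(T) = 1.5007, H(S,T) = 1.9513.
I(S;T) = 0.5842 + 1.5007 − 1.9513 = 0.134 bits.

0.134 bits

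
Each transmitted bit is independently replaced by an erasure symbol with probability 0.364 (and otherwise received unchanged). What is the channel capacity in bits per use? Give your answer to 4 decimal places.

0.6360 bits

Binary erasure channel: capacity C = 1 − ε.
C = 1 − 0.364 = 0.6360 bits per channel use.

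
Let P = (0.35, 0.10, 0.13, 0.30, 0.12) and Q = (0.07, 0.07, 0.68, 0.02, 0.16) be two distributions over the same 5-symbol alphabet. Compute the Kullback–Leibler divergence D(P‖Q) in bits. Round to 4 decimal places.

1.6761 bits

D(P‖Q) = Σ p·log₂(p/q).
  0.35·log₂(0.35/0.07) = 0.81267
  0.10·log₂(0.10/0.07) = 0.05146
  0.13·log₂(0.13/0.68) = -0.31031
  0.30·log₂(0.30/0.02) = 1.17207
  0.12·log₂(0.12/0.16) = -0.04980
D(P‖Q) = 1.6761 bits.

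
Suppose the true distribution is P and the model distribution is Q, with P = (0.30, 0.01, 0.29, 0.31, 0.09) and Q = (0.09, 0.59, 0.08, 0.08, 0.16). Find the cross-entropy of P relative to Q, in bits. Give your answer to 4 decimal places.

3.4741 bits

H(P,Q) = −Σ p·log₂ q.
  −0.30·log₂(0.09) = 1.04218
  −0.01·log₂(0.59) = 0.00761
  −0.29·log₂(0.08) = 1.05672
  −0.31·log₂(0.08) = 1.12960
  −0.09·log₂(0.16) = 0.23795
H(P,Q) = 3.4741 bits.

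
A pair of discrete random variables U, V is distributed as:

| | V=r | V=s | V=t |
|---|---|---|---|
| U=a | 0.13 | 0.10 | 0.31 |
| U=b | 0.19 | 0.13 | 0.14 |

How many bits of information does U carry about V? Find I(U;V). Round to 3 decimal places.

0.054 bits

Marginals: p(U) = (0.5400, 0.4600), p(V) = (0.3200, 0.2300, 0.4500).
I(U;V) = H(U) + H(V) − H(U,V).
H(U) = 0.9954, H(V) = 1.5321, H(U,V) = 2.4736.
I(U;V) = 0.9954 + 1.5321 − 2.4736 = 0.054 bits.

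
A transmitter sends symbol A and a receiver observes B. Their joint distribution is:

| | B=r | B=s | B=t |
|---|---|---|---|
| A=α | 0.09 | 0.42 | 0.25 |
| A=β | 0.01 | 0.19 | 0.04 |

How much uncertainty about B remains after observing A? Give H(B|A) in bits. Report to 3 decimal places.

1.251 bits

Marginals: p(A) = (0.7600, 0.2400), p(B) = (0.1000, 0.6100, 0.2900).
H(B|A) = Σ p(A) · H(B|A=·).
  A=α: p=0.7600, H(B|A=α) = 1.3650
  A=β: p=0.2400, H(B|A=β) = 0.8887
Weighted sum = 1.251 bits.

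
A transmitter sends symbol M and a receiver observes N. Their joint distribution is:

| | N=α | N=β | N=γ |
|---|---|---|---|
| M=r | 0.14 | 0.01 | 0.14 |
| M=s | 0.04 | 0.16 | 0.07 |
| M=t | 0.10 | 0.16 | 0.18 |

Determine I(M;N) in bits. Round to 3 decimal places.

0.182 bits

Marginals: p(M) = (0.2900, 0.2700, 0.4400), p(N) = (0.2800, 0.3300, 0.3900).
I(M;N) = H(M) + H(N) − H(M,N).
H(M) = 1.5491, H(N) = 1.5718, H(M,N) = 2.9385.
I(M;N) = 1.5491 + 1.5718 − 2.9385 = 0.182 bits.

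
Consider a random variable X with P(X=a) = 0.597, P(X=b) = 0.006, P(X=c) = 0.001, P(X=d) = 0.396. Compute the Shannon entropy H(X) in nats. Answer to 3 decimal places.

H(X) = −Σ p·ln p.
  −(0.597)·ln(0.597) = 0.3080
  −(0.006)·ln(0.006) = 0.0307
  −(0.001)·ln(0.001) = 0.0069
  −(0.396)·ln(0.396) = 0.3668
Sum: 0.3080 + 0.0307 + 0.0069 + 0.3668 = 0.712 nats.

0.712 nats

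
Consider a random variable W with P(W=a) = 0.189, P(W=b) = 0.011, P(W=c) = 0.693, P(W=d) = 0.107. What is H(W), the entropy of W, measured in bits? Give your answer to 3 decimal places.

H(W) = −Σ p·log₂ p.
  −(0.189)·log₂(0.189) = 0.4543
  −(0.011)·log₂(0.011) = 0.0716
  −(0.693)·log₂(0.693) = 0.3666
  −(0.107)·log₂(0.107) = 0.3450
Sum: 0.4543 + 0.0716 + 0.3666 + 0.3450 = 1.237 bits.

1.237 bits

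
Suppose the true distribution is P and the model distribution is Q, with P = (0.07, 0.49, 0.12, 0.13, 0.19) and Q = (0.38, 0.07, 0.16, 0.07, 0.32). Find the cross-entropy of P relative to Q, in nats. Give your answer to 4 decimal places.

2.1529 nats

H(P,Q) = −Σ p·ln q.
  −0.07·ln(0.38) = 0.06773
  −0.49·ln(0.07) = 1.30304
  −0.12·ln(0.16) = 0.21991
  −0.13·ln(0.07) = 0.34570
  −0.19·ln(0.32) = 0.21649
H(P,Q) = 2.1529 nats.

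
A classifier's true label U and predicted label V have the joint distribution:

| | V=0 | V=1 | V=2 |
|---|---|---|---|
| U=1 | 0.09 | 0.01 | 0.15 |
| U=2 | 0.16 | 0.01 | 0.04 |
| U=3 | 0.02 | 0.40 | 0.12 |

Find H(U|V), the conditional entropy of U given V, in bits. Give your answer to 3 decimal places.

0.914 bits

Marginals: p(U) = (0.2500, 0.2100, 0.5400), p(V) = (0.2700, 0.4200, 0.3100).
H(U|V) = Σ p(V) · H(U|V=·).
  V=0: p=0.2700, H(U|V=0) = 1.2538
  V=1: p=0.4200, H(U|V=1) = 0.3238
  V=2: p=0.3100, H(U|V=2) = 1.4180
Weighted sum = 0.914 bits.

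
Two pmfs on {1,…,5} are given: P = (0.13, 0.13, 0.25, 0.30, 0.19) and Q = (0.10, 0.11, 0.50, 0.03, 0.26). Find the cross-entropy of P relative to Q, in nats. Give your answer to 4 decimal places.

2.0675 nats

H(P,Q) = −Σ p·ln q.
  −0.13·ln(0.10) = 0.29934
  −0.13·ln(0.11) = 0.28695
  −0.25·ln(0.50) = 0.17329
  −0.30·ln(0.03) = 1.05197
  −0.19·ln(0.26) = 0.25594
H(P,Q) = 2.0675 nats.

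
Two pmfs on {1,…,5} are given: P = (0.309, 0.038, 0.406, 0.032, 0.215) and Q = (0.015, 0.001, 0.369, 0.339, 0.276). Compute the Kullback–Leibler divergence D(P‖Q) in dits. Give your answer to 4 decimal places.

D(P‖Q) = Σ p·log₁₀(p/q).
  0.309·log₁₀(0.309/0.015) = 0.40598
  0.038·log₁₀(0.038/0.001) = 0.06003
  0.406·log₁₀(0.406/0.369) = 0.01685
  0.032·log₁₀(0.032/0.339) = -0.03280
  0.215·log₁₀(0.215/0.276) = -0.02332
D(P‖Q) = 0.4267 dits.

0.4267 dits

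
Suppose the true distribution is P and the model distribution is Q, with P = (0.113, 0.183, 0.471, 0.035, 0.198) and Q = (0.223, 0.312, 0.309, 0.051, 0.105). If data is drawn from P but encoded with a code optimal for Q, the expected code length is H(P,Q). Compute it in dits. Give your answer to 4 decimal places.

0.6455 dits

H(P,Q) = −Σ p·log₁₀ q.
  −0.113·log₁₀(0.223) = 0.07364
  −0.183·log₁₀(0.312) = 0.09257
  −0.471·log₁₀(0.309) = 0.24023
  −0.035·log₁₀(0.051) = 0.04524
  −0.198·log₁₀(0.105) = 0.19380
H(P,Q) = 0.6455 dits.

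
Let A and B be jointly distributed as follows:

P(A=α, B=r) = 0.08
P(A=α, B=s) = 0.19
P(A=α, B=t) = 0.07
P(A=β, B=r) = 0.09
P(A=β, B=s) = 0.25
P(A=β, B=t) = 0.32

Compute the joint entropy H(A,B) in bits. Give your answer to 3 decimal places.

2.354 bits

H(A,B) = −Σ p(x,y)·log₂ p(x,y) over all 6 cells.
  cell (α,r): −0.08·log₂0.08 = 0.2915
  cell (α,s): −0.19·log₂0.19 = 0.4552
  cell (α,t): −0.07·log₂0.07 = 0.2686
  cell (β,r): −0.09·log₂0.09 = 0.3127
  cell (β,s): −0.25·log₂0.25 = 0.5000
  cell (β,t): −0.32·log₂0.32 = 0.5260
Sum = 2.354 bits.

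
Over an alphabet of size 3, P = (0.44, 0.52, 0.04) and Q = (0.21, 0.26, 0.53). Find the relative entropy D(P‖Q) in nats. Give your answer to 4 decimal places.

0.5825 nats

D(P‖Q) = Σ p·ln(p/q).
  0.44·ln(0.44/0.21) = 0.32545
  0.52·ln(0.52/0.26) = 0.36044
  0.04·ln(0.04/0.53) = -0.10336
D(P‖Q) = 0.5825 nats.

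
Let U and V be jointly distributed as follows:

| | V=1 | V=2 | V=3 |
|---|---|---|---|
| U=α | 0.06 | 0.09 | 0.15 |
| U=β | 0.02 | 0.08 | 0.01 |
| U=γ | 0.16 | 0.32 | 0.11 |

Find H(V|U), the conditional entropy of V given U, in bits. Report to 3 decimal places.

1.416 bits

Chain rule: H(V|U) = H(U,V) − H(U).
Marginals: p(U) = (0.3000, 0.1100, 0.5900), p(V) = (0.2400, 0.4900, 0.2700).
H(U,V) = 2.7369 bits; H(U) = 1.3205 bits.
H(V|U) = 2.7369 − 1.3205 = 1.416 bits.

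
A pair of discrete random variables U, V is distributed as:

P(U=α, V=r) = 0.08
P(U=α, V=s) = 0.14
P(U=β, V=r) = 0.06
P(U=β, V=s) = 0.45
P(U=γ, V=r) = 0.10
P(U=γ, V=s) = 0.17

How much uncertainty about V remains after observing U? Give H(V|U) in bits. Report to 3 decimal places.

Chain rule: H(V|U) = H(U,V) − H(U).
Marginals: p(U) = (0.2200, 0.5100, 0.2700), p(V) = (0.2400, 0.7600).
H(U,V) = 2.2173 bits; H(U) = 1.4860 bits.
H(V|U) = 2.2173 − 1.4860 = 0.731 bits.

0.731 bits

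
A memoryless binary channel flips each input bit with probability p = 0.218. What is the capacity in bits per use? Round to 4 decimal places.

0.2435 bits

Binary symmetric channel: C = 1 − h₂(ε) where h₂ is the binary entropy function.
h₂(0.218) = −0.218·log₂0.218 − 0.782·log₂0.782 = 0.7565.
C = 1 − 0.7565 = 0.2435 bits per channel use.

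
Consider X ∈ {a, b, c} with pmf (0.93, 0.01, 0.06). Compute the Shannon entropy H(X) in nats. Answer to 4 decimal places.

H(X) = −Σ p·ln p.
  −(0.93)·ln(0.93) = 0.06749
  −(0.01)·ln(0.01) = 0.04605
  −(0.06)·ln(0.06) = 0.16880
Sum: 0.06749 + 0.04605 + 0.16880 = 0.2823 nats.

0.2823 nats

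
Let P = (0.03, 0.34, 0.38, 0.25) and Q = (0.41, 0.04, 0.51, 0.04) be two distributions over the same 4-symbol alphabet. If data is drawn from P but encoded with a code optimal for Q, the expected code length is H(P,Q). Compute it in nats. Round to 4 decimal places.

2.1818 nats

H(P,Q) = −Σ p·ln q.
  −0.03·ln(0.41) = 0.02675
  −0.34·ln(0.04) = 1.09442
  −0.38·ln(0.51) = 0.25587
  −0.25·ln(0.04) = 0.80472
H(P,Q) = 2.1818 nats.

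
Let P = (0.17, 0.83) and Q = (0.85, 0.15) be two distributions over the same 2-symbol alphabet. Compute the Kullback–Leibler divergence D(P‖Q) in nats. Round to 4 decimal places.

1.1464 nats

D(P‖Q) = Σ p·ln(p/q).
  0.17·ln(0.17/0.85) = -0.27360
  0.83·ln(0.83/0.15) = 1.41996
D(P‖Q) = 1.1464 nats.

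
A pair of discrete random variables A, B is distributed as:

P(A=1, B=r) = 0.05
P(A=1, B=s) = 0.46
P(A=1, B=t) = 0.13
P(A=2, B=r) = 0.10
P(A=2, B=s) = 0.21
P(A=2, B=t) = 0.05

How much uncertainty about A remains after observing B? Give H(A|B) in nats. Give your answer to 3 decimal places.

0.618 nats

Marginals: p(A) = (0.6400, 0.3600), p(B) = (0.1500, 0.6700, 0.1800).
H(A|B) = Σ p(B) · H(A|B=·).
  B=r: p=0.1500, H(A|B=r) = 0.6365
  B=s: p=0.6700, H(A|B=s) = 0.6218
  B=t: p=0.1800, H(A|B=t) = 0.5908
Weighted sum = 0.618 nats.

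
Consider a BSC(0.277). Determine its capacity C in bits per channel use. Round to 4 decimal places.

0.1487 bits

Binary symmetric channel: C = 1 − h₂(ε) where h₂ is the binary entropy function.
h₂(0.277) = −0.277·log₂0.277 − 0.723·log₂0.723 = 0.8513.
C = 1 − 0.8513 = 0.1487 bits per channel use.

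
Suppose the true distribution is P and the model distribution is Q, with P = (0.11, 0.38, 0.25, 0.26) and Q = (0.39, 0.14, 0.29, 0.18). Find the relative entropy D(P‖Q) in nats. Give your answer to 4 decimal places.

D(P‖Q) = Σ p·ln(p/q).
  0.11·ln(0.11/0.39) = -0.13922
  0.38·ln(0.38/0.14) = 0.37944
  0.25·ln(0.25/0.29) = -0.03711
  0.26·ln(0.26/0.18) = 0.09561
D(P‖Q) = 0.2987 nats.

0.2987 nats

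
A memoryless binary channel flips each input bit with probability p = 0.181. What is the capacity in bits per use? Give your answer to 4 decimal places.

Binary symmetric channel: C = 1 − h₂(ε) where h₂ is the binary entropy function.
h₂(0.181) = −0.181·log₂0.181 − 0.819·log₂0.819 = 0.6823.
C = 1 − 0.6823 = 0.3177 bits per channel use.

0.3177 bits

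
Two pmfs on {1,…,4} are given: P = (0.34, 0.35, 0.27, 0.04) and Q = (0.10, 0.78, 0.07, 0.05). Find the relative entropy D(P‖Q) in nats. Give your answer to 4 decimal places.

D(P‖Q) = Σ p·ln(p/q).
  0.34·ln(0.34/0.10) = 0.41608
  0.35·ln(0.35/0.78) = -0.28048
  0.27·ln(0.27/0.07) = 0.36448
  0.04·ln(0.04/0.05) = -0.00893
D(P‖Q) = 0.4912 nats.

0.4912 nats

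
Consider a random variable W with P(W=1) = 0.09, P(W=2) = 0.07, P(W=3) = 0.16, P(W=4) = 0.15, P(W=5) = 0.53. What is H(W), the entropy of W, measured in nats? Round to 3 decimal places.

H(W) = −Σ p·ln p.
  −(0.09)·ln(0.09) = 0.2167
  −(0.07)·ln(0.07) = 0.1861
  −(0.16)·ln(0.16) = 0.2932
  −(0.15)·ln(0.15) = 0.2846
  −(0.53)·ln(0.53) = 0.3365
Sum: 0.2167 + 0.1861 + 0.2932 + 0.2846 + 0.3365 = 1.317 nats.

1.317 nats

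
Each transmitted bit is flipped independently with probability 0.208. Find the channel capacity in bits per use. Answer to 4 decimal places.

Binary symmetric channel: C = 1 − h₂(ε) where h₂ is the binary entropy function.
h₂(0.208) = −0.208·log₂0.208 − 0.792·log₂0.792 = 0.7376.
C = 1 − 0.7376 = 0.2624 bits per channel use.

0.2624 bits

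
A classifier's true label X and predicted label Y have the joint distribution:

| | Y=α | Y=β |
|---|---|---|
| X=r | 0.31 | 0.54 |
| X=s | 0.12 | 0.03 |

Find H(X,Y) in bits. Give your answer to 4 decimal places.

H(X,Y) = −Σ p(x,y)·log₂ p(x,y) over all 4 cells.
  cell (r,α): −0.31·log₂0.31 = 0.52379
  cell (r,β): −0.54·log₂0.54 = 0.48004
  cell (s,α): −0.12·log₂0.12 = 0.36707
  cell (s,β): −0.03·log₂0.03 = 0.15177
Sum = 1.5227 bits.

1.5227 bits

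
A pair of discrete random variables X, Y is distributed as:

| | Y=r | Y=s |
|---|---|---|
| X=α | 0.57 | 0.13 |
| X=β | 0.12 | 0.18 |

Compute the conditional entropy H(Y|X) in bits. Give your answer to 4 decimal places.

0.7760 bits

Chain rule: H(Y|X) = H(X,Y) − H(X).
Marginals: p(X) = (0.7000, 0.3000), p(Y) = (0.6900, 0.3100).
H(X,Y) = 1.6573 bits; H(X) = 0.8813 bits.
H(Y|X) = 1.6573 − 0.8813 = 0.7760 bits.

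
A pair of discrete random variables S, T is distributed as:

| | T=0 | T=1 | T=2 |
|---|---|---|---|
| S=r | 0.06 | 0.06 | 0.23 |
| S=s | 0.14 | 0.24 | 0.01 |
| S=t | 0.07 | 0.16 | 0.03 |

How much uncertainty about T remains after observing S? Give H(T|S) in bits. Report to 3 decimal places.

Chain rule: H(T|S) = H(S,T) − H(S).
Marginals: p(S) = (0.3500, 0.3900, 0.2600), p(T) = (0.2700, 0.4600, 0.2700).
H(S,T) = 2.7758 bits; H(S) = 1.5652 bits.
H(T|S) = 2.7758 − 1.5652 = 1.211 bits.

1.211 bits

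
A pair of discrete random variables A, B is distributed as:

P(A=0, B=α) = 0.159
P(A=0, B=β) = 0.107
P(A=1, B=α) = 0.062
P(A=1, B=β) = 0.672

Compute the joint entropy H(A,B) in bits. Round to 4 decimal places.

1.4009 bits

H(A,B) = −Σ p(x,y)·log₂ p(x,y) over all 4 cells.
  cell (0,α): −0.159·log₂0.159 = 0.42181
  cell (0,β): −0.107·log₂0.107 = 0.34500
  cell (1,α): −0.062·log₂0.062 = 0.24872
  cell (1,β): −0.672·log₂0.672 = 0.38537
Sum = 1.4009 bits.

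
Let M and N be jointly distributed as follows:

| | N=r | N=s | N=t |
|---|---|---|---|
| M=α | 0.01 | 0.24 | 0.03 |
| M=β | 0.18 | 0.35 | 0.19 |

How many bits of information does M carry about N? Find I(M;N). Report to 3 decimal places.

0.097 bits

Marginals: p(M) = (0.2800, 0.7200), p(N) = (0.1900, 0.5900, 0.2200).
I(M;N) = H(M) + H(N) − H(M,N).
H(M) = 0.8555, H(N) = 1.3849, H(M,N) = 2.1430.
I(M;N) = 0.8555 + 1.3849 − 2.1430 = 0.097 bits.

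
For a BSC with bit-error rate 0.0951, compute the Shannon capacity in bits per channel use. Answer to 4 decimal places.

0.5467 bits

Binary symmetric channel: C = 1 − h₂(ε) where h₂ is the binary entropy function.
h₂(0.0951) = −0.0951·log₂0.0951 − 0.9049·log₂0.9049 = 0.4533.
C = 1 − 0.4533 = 0.5467 bits per channel use.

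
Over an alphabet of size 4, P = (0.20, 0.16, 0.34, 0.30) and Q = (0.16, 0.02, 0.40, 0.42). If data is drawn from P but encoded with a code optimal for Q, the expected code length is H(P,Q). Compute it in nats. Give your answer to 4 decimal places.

1.5642 nats

H(P,Q) = −Σ p·ln q.
  −0.20·ln(0.16) = 0.36652
  −0.16·ln(0.02) = 0.62592
  −0.34·ln(0.40) = 0.31154
  −0.30·ln(0.42) = 0.26025
H(P,Q) = 1.5642 nats.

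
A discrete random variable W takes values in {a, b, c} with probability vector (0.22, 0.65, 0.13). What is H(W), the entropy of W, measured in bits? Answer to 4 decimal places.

1.2672 bits

H(W) = −Σ p·log₂ p.
  −(0.22)·log₂(0.22) = 0.48057
  −(0.65)·log₂(0.65) = 0.40397
  −(0.13)·log₂(0.13) = 0.38264
Sum: 0.48057 + 0.40397 + 0.38264 = 1.2672 bits.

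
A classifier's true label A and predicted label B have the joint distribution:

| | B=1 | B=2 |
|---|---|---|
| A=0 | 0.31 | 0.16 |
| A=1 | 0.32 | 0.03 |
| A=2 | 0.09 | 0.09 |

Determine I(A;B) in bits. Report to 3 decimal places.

Marginals: p(A) = (0.4700, 0.3500, 0.1800), p(B) = (0.7200, 0.2800).
I(A;B) = H(A) + H(B) − H(A,B).
H(A) = 1.4874, H(B) = 0.8555, H(A,B) = 2.2499.
I(A;B) = 1.4874 + 0.8555 − 2.2499 = 0.093 bits.

0.093 bits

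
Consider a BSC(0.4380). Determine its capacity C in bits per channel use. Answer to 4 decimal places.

0.0111 bits

Binary symmetric channel: C = 1 − h₂(ε) where h₂ is the binary entropy function.
h₂(0.4380) = −0.4380·log₂0.4380 − 0.5620·log₂0.5620 = 0.9889.
C = 1 − 0.9889 = 0.0111 bits per channel use.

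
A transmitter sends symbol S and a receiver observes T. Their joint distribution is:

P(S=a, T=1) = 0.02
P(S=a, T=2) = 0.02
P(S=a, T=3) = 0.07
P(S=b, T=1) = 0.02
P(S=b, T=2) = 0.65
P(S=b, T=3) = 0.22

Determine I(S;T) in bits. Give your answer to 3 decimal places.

Marginals: p(S) = (0.1100, 0.8900), p(T) = (0.0400, 0.6700, 0.2900).
I(S;T) = Σ p(x,y)·log₂[p(x,y)/(p(x)p(y))].
  (a,1): 0.02·log₂(4.5455) = 0.0437
  (a,2): 0.02·log₂(0.2714) = -0.0376
  (a,3): 0.07·log₂(2.1944) = 0.0794
  (b,1): 0.02·log₂(0.5618) = -0.0166
  (b,2): 0.65·log₂(1.0901) = 0.0809
  (b,3): 0.22·log₂(0.8524) = -0.0507
Sum = 0.099 bits.

0.099 bits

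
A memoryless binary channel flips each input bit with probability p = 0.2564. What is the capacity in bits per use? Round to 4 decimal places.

Binary symmetric channel: C = 1 − h₂(ε) where h₂ is the binary entropy function.
h₂(0.2564) = −0.2564·log₂0.2564 − 0.7436·log₂0.7436 = 0.8213.
C = 1 − 0.8213 = 0.1787 bits per channel use.

0.1787 bits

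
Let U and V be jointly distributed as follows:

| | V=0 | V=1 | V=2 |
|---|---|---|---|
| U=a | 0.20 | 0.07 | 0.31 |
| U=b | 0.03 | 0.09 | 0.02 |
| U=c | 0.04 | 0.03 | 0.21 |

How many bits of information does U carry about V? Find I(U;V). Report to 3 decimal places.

0.168 bits

Marginals: p(U) = (0.5800, 0.1400, 0.2800), p(V) = (0.2700, 0.1900, 0.5400).
I(U;V) = Σ p(x,y)·log₂[p(x,y)/(p(x)p(y))].
  (a,0): 0.20·log₂(1.2771) = 0.0706
  (a,1): 0.07·log₂(0.6352) = -0.0458
  (a,2): 0.31·log₂(0.9898) = -0.0046
  (b,0): 0.03·log₂(0.7937) = -0.0100
  (b,1): 0.09·log₂(3.3835) = 0.1583
  (b,2): 0.02·log₂(0.2646) = -0.0384
  (c,0): 0.04·log₂(0.5291) = -0.0367
  (c,1): 0.03·log₂(0.5639) = -0.0248
  (c,2): 0.21·log₂(1.3889) = 0.0995
Sum = 0.168 bits.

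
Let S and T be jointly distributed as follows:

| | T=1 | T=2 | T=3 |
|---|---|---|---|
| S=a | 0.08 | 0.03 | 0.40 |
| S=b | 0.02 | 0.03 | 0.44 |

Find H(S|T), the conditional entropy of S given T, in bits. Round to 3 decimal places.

Marginals: p(S) = (0.5100, 0.4900), p(T) = (0.1000, 0.0600, 0.8400).
H(S|T) = Σ p(T) · H(S|T=·).
  T=1: p=0.1000, H(S|T=1) = 0.7219
  T=2: p=0.0600, H(S|T=2) = 1.0000
  T=3: p=0.8400, H(S|T=3) = 0.9984
Weighted sum = 0.971 bits.

0.971 bits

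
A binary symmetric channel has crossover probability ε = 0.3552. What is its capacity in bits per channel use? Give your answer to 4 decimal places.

Binary symmetric channel: C = 1 − h₂(ε) where h₂ is the binary entropy function.
h₂(0.3552) = −0.3552·log₂0.3552 − 0.6448·log₂0.6448 = 0.9386.
C = 1 − 0.9386 = 0.0614 bits per channel use.

0.0614 bits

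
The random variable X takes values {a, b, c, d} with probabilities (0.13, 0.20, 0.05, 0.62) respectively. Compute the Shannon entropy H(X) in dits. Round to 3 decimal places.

0.449 dits

H(X) = −Σ p·log₁₀ p.
  −(0.13)·log₁₀(0.13) = 0.1152
  −(0.20)·log₁₀(0.20) = 0.1398
  −(0.05)·log₁₀(0.05) = 0.0651
  −(0.62)·log₁₀(0.62) = 0.1287
Sum: 0.1152 + 0.1398 + 0.0651 + 0.1287 = 0.449 dits.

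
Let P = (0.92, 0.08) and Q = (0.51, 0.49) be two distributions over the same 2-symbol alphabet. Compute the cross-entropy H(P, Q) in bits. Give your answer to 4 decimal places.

0.9760 bits

H(P,Q) = −Σ p·log₂ q.
  −0.92·log₂(0.51) = 0.89372
  −0.08·log₂(0.49) = 0.08233
H(P,Q) = 0.9760 bits.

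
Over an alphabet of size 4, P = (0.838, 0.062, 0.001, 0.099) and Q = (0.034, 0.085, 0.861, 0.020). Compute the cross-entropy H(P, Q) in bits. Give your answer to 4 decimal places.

H(P,Q) = −Σ p·log₂ q.
  −0.838·log₂(0.034) = 4.08803
  −0.062·log₂(0.085) = 0.22050
  −0.001·log₂(0.861) = 0.00022
  −0.099·log₂(0.020) = 0.55874
H(P,Q) = 4.8675 bits.

4.8675 bits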